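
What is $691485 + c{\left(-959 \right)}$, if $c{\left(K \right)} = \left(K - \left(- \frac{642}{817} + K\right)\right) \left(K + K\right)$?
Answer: $\frac{563711889}{817} \approx 6.8998 \cdot 10^{5}$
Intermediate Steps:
$c{\left(K \right)} = \frac{1284 K}{817}$ ($c{\left(K \right)} = \left(K - \left(- \frac{642}{817} + K\right)\right) 2 K = \frac{642 \cdot 2 K}{817} = \frac{1284 K}{817}$)
$691485 + c{\left(-959 \right)} = 691485 + \frac{1284}{817} \left(-959\right) = 691485 - \frac{1231356}{817} = \frac{563711889}{817}$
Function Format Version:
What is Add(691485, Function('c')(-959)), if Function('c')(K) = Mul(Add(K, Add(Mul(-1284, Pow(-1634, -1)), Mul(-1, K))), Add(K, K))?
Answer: Rational(563711889, 817) ≈ 6.8998e+5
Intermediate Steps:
Function('c')(K) = Mul(Rational(1284, 817), K) (Function('c')(K) = Mul(Add(K, Add(Mul(-1284, Rational(-1, 1634)), Mul(-1, K))), Mul(2, K)) = Mul(Add(K, Add(Rational(642, 817), Mul(-1, K))), Mul(2, K)) = Mul(Rational(642, 817), Mul(2, K)) = Mul(Rational(1284, 817), K))
Add(691485, Function('c')(-959)) = Add(691485, Mul(Rational(1284, 817), -959)) = Add(691485, Rational(-1231356, 817)) = Rational(563711889, 817)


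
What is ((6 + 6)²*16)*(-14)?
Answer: -32256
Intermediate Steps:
((6 + 6)²*16)*(-14) = (12²*16)*(-14) = (144*16)*(-14) = 2304*(-14) = -32256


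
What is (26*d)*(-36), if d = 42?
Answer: -39312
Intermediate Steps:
(26*d)*(-36) = (26*42)*(-36) = 1092*(-36) = -39312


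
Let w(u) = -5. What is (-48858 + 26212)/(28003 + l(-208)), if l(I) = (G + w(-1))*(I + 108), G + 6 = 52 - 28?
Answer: -22646/26703 ≈ -0.84807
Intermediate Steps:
G = 18 (G = -6 + (52 - 28) = -6 + 24 = 18)
l(I) = 1404 + 13*I (l(I) = (18 - 5)*(I + 108) = 13*(108 + I) = 1404 + 13*I)
(-48858 + 26212)/(28003 + l(-208)) = (-48858 + 26212)/(28003 + (1404 + 13*(-208))) = -22646/(28003 + (1404 - 2704)) = -22646/(28003 - 1300) = -22646/26703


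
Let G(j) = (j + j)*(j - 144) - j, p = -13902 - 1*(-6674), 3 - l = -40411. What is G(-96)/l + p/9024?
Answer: 15572479/45586992 ≈ 0.34160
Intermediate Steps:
l = 40414 (l = 3 - 1*(-40411) = 3 + 40411 = 40414)
p = -7228 (p = -13902 + 6674 = -7228)
G(j) = -j + 2*j*(-144 + j) (G(j) = (2*j)*(-144 + j) - j = 2*j*(-144 + j) - j = -j + 2*j*(-144 + j))
G(-96)/l + p/9024 = -96*(-289 + 2*(-96))/40414 - 7228/9024 = -96*(-289 - 192)*(1/40414) - 7228*1/9024 = -96*(-481)*(1/40414) - 1807/2256 = 46176*(1/40414) - 1807/2256 = 23088/20207 - 1807/2256 = 15572479/45586992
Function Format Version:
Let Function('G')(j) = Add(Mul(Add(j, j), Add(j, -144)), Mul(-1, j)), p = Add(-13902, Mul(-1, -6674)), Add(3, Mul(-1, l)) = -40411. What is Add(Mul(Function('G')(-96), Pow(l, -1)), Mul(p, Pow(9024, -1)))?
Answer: Rational(15572479, 45586992) ≈ 0.34160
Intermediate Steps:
l = 40414 (l = Add(3, Mul(-1, -40411)) = Add(3, 40411) = 40414)
p = -7228 (p = Add(-13902, 6674) = -7228)
Function('G')(j) = Add(Mul(-1, j), Mul(2, j, Add(-144, j))) (Function('G')(j) = Add(Mul(Mul(2, j), Add(-144, j)), Mul(-1, j)) = Add(Mul(2, j, Add(-144, j)), Mul(-1, j)) = Add(Mul(-1, j), Mul(2, j, Add(-144, j))))
Add(Mul(Function('G')(-96), Pow(l, -1)), Mul(p, Pow(9024, -1))) = Add(Mul(Mul(-96, Add(-289, Mul(2, -96))), Pow(40414, -1)), Mul(-7228, Pow(9024, -1))) = Add(Mul(Mul(-96, Add(-289, -192)), Rational(1, 40414)), Mul(-7228, Rational(1, 9024))) = Add(Mul(Mul(-96, -481), Rational(1, 40414)), Rational(-1807, 2256)) = Add(Mul(46176, Rational(1, 40414)), Rational(-1807, 2256)) = Add(Rational(23088, 20207), Rational(-1807, 2256)) = Rational(15572479, 45586992)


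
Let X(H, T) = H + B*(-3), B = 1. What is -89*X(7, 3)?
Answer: -356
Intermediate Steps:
X(H, T) = -3 + H (X(H, T) = H + 1*(-3) = H - 3 = -3 + H)
-89*X(7, 3) = -89*(-3 + 7) = -89*4 = -356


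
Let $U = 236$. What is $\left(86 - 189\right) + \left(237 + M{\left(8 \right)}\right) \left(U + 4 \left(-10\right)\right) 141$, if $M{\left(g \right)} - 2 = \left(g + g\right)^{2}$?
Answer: $13679717$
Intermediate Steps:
$M{\left(g \right)} = 2 + 4 g^{2}$ ($M{\left(g \right)} = 2 + \left(g + g\right)^{2} = 2 + \left(2 g\right)^{2} = 2 + 4 g^{2}$)
$\left(86 - 189\right) + \left(237 + M{\left(8 \right)}\right) \left(U + 4 \left(-10\right)\right) 141 = \left(86 - 189\right) + \left(237 + \left(2 + 4 \cdot 8^{2}\right)\right) \left(236 + 4 \left(-10\right)\right) 141 = -103 + \left(237 + \left(2 + 4 \cdot 64\right)\right) \left(236 - 40\right) 141 = -103 + \left(237 + \left(2 + 256\right)\right) 196 \cdot 141 = -103 + \left(237 + 258\right) 196 \cdot 141 = -103 + 495 \cdot 196 \cdot 141 = -103 + 97020 \cdot 141 = -103 + 13679820 = 13679717$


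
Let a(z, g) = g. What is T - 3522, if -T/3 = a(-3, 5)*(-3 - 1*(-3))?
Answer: -3522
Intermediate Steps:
T = 0 (T = -15*(-3 - 1*(-3)) = -15*(-3 + 3) = -15*0 = -3*0 = 0)
T - 3522 = 0 - 3522 = -3522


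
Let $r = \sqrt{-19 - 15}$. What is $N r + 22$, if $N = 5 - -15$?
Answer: $22 + 20 i \sqrt{34} \approx 22.0 + 116.62 i$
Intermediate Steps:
$r = i \sqrt{34}$ ($r = \sqrt{-34} = i \sqrt{34} \approx 5.8309 i$)
$N = 20$ ($N = 5 + 15 = 20$)
$N r + 22 = 20 i \sqrt{34} + 22 = 22 + 20 i \sqrt{34}$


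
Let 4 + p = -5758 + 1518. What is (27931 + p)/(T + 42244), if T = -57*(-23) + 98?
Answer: 23687/43653 ≈ 0.54262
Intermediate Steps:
T = 1409 (T = 1311 + 98 = 1409)
p = -4244 (p = -4 + (-5758 + 1518) = -4 - 4240 = -4244)
(27931 + p)/(T + 42244) = (27931 - 4244)/(1409 + 42244) = 23687/43653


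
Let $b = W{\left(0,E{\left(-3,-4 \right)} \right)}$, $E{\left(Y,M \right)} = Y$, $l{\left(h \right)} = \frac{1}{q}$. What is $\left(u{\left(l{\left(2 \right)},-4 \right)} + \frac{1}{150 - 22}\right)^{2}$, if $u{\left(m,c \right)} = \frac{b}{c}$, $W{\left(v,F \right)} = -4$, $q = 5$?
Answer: $\frac{16641}{16384} \approx 1.0157$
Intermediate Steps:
$l{\left(h \right)} = \frac{1}{5}$
$b = -4$
$u{\left(m,c \right)} = - \frac{4}{c}$
$\left(u{\left(l{\left(2 \right)},-4 \right)} + \frac{1}{150 - 22}\right)^{2} = \left(- \frac{4}{-4} + \frac{1}{150 - 22}\right)^{2} = \left(\left(-4\right) \left(- \frac{1}{4}\right) + \frac{1}{128}\right)^{2} = \left(1 + \frac{1}{128}\right)^{2} = \left(\frac{129}{128}\right)^{2} = \frac{16641}{16384}$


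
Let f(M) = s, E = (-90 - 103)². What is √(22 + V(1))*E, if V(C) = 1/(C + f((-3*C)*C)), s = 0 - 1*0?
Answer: 37249*√23 ≈ 1.7864e+5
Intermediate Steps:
E = 37249 (E = (-193)² = 37249)
s = 0 (s = 0 + 0 = 0)
f(M) = 0
V(C) = 1/C (V(C) = 1/(C + 0) = 1/C)
√(22 + V(1))*E = √(22 + 1/1)*37249 = √(22 + 1)*37249 = √23*37249 = 37249*√23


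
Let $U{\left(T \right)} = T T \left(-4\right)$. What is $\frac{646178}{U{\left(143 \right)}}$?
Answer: $- \frac{24853}{3146} \approx -7.8999$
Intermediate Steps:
$U{\left(T \right)} = - 4 T^{2}$ ($U{\left(T \right)} = T^{2} \left(-4\right) = - 4 T^{2}$)
$\frac{646178}{U{\left(143 \right)}} = \frac{646178}{\left(-4\right) 143^{2}} = \frac{646178}{\left(-4\right) 20449} = \frac{646178}{-81796} = 646178 \left(- \frac{1}{81796}\right) = - \frac{24853}{3146}$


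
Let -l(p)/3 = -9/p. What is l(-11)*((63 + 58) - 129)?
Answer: 216/11 ≈ 19.636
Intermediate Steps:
l(p) = 27/p (l(p) = -(-27)/p = 27/p)
l(-11)*((63 + 58) - 129) = (27/(-11))*((63 + 58) - 129) = (27*(-1/11))*(121 - 129) = -27/11*(-8) = 216/11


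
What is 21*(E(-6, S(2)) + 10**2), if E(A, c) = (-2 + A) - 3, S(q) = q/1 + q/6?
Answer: 1869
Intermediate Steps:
S(q) = 7*q/6 (S(q) = q*1 + q*(1/6) = q + q/6 = 7*q/6)
E(A, c) = -5 + A
21*(E(-6, S(2)) + 10**2) = 21*((-5 - 6) + 10**2) = 21*(-11 + 100) = 21*89 = 1869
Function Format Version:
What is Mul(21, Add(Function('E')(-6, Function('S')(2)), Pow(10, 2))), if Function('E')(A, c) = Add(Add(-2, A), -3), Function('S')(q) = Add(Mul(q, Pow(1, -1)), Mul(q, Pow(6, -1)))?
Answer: 1869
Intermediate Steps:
Function('S')(q) = Mul(Rational(7, 6), q) (Function('S')(q) = Add(Mul(q, 1), Mul(q, Rational(1, 6))) = Add(q, Mul(Rational(1, 6), q)) = Mul(Rational(7, 6), q))
Function('E')(A, c) = Add(-5, A)
Mul(21, Add(Function('E')(-6, Function('S')(2)), Pow(10, 2))) = Mul(21, Add(Add(-5, -6), Pow(10, 2))) = Mul(21, Add(-11, 100)) = Mul(21, 89) = 1869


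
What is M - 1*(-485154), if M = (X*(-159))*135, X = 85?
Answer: -1339371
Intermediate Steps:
M = -1824525 (M = (85*(-159))*135 = -13515*135 = -1824525)
M - 1*(-485154) = -1824525 - 1*(-485154) = -1824525 + 485154 = -1339371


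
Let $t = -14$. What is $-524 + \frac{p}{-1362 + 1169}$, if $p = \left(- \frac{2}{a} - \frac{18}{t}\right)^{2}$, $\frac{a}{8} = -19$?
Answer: $- \frac{28623260649}{54623632} \approx -524.01$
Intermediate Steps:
$a = -152$ ($a = 8 \left(-19\right) = -152$)
$p = \frac{477481}{283024}$ ($p = \left(- \frac{2}{-152} - \frac{18}{-14}\right)^{2} = \left(\left(-2\right) \left(- \frac{1}{152}\right) - - \frac{9}{7}\right)^{2} = \left(\frac{1}{76} + \frac{9}{7}\right)^{2} = \left(\frac{691}{532}\right)^{2} = \frac{477481}{283024} \approx 1.6871$)
$-524 + \frac{p}{-1362 + 1169} = -524 + \frac{477481}{283024 \left(-1362 + 1169\right)} = -524 + \frac{477481}{283024 \left(-193\right)} = -524 + \frac{477481}{283024} \left(- \frac{1}{193}\right) = -524 - \frac{477481}{54623632} = - \frac{28623260649}{54623632}$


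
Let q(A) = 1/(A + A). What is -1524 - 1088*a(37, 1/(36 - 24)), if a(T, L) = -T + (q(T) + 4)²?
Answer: 29031260/1369 ≈ 21206.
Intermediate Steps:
q(A) = 1/(2*A)
a(T, L) = (4 + 1/(2*T))² - T (a(T, L) = -T + (1/(2*T) + 4)² = -T + (4 + 1/(2*T))² = (4 + 1/(2*T))² - T)
-1524 - 1088*a(37, 1/(36 - 24)) = -1524 - 1088*(-1*37 + (¼)*(1 + 8*37)²/37²) = -1524 - 1088*(-37 + (¼)*(1/1369)*(1 + 296)²) = -1524 - 1088*(-37 + (¼)*(1/1369)*297²) = -1524 - 1088*(-37 + (¼)*(1/1369)*88209) = -1524 - 1088*(-37 + 88209/5476) = -1524 - 1088*(-114403/5476) = -1524 + 31117616/1369 = 29031260/1369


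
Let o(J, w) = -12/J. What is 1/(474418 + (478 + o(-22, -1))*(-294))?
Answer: 11/3670982 ≈ 2.9965e-6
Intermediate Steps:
1/(474418 + (478 + o(-22, -1))*(-294)) = 1/(474418 + (478 - 12/(-22))*(-294)) = 1/(474418 + (478 - 12*(-1/22))*(-294)) = 1/(474418 + (478 + 6/11)*(-294)) = 1/(474418 + (5264/11)*(-294)) = 1/(474418 - 1547616/11) = 1/(3670982/11) = 11/3670982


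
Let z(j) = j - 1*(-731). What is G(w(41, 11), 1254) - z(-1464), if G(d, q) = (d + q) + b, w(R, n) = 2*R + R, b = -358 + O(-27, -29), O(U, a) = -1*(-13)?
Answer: 1765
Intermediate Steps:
O(U, a) = 13
z(j) = 731 + j (z(j) = j + 731 = 731 + j)
b = -345 (b = -358 + 13 = -345)
w(R, n) = 3*R
G(d, q) = -345 + d + q (G(d, q) = (d + q) - 345 = -345 + d + q)
G(w(41, 11), 1254) - z(-1464) = (-345 + 3*41 + 1254) - (731 - 1464) = (-345 + 123 + 1254) - 1*(-733) = 1032 + 733 = 1765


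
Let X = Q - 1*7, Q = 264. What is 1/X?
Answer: 1/257 ≈ 0.0038911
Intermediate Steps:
X = 257 (X = 264 - 1*7 = 264 - 7 = 257)
1/X = 1/257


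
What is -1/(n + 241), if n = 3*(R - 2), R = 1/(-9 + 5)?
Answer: -4/937 ≈ -0.0042689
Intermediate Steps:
R = -¼ (R = 1/(-4) = -¼ ≈ -0.25000)
n = -27/4 (n = 3*(-¼ - 2) = 3*(-9/4) = -27/4 ≈ -6.7500)
-1/(n + 241) = -1/(-27/4 + 241) = -1/937/4 = -1*4/937 = -4/937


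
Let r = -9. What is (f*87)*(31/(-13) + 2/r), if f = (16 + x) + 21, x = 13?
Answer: -442250/39 ≈ -11340.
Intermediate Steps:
f = 50 (f = (16 + 13) + 21 = 29 + 21 = 50)
(f*87)*(31/(-13) + 2/r) = (50*87)*(31/(-13) + 2/(-9)) = 4350*(31*(-1/13) + 2*(-1/9)) = 4350*(-31/13 - 2/9) = 4350*(-305/117) = -442250/39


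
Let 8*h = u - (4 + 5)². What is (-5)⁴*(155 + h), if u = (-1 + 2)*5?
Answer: 181875/2 ≈ 90938.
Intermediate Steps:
u = 5 (u = 1*5 = 5)
h = -19/2 (h = (5 - (4 + 5)²)/8 = (5 - 1*9²)/8 = (5 - 1*81)/8 = (5 - 81)/8 = (⅛)*(-76) = -19/2 ≈ -9.5000)
(-5)⁴*(155 + h) = (-5)⁴*(155 - 19/2) = 625*(291/2) = 181875/2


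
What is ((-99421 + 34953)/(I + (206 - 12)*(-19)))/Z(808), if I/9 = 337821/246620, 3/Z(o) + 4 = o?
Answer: 387359846080/82363721 ≈ 4703.0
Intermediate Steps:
Z(o) = 3/(-4 + o)
I = 276399/22420 (I = 9*(337821/246620) = 9*(337821*(1/246620)) = 9*(30711/22420) = 276399/22420 ≈ 12.328)
((-99421 + 34953)/(I + (206 - 12)*(-19)))/Z(808) = ((-99421 + 34953)/(276399/22420 + (206 - 12)*(-19)))/((3/(-4 + 808))) = (-64468/(276399/22420 + 194*(-19)))/((3/804)) = (-64468/(276399/22420 - 3686))/((3*(1/804))) = (-64468/(-82363721/22420))/(1/268) = -64468*(-22420/82363721)*268 = (1445372560/82363721)*268 = 387359846080/82363721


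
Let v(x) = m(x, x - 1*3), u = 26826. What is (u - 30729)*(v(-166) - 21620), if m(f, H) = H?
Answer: 85042467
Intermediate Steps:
v(x) = -3 + x (v(x) = x - 1*3 = x - 3 = -3 + x)
(u - 30729)*(v(-166) - 21620) = (26826 - 30729)*((-3 - 166) - 21620) = -3903*(-169 - 21620) = -3903*(-21789) = 85042467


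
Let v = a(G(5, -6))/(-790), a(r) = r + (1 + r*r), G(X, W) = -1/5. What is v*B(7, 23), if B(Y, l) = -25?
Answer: 21/790 ≈ 0.026582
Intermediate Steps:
G(X, W) = -1/5 (G(X, W) = -1*1/5 = -1/5)
a(r) = 1 + r + r**2 (a(r) = r + (1 + r**2) = 1 + r + r**2)
v = -21/19750 (v = (1 - 1/5 + (-1/5)**2)/(-790) = (1 - 1/5 + 1/25)*(-1/790) = (21/25)*(-1/790) = -21/19750 ≈ -0.0010633)
v*B(7, 23) = -21/19750*(-25) = 21/790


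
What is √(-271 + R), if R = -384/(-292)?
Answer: I*√1437151/73 ≈ 16.422*I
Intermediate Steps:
R = 96/73 (R = -384*(-1/292) = 96/73 ≈ 1.3151)
√(-271 + R) = √(-271 + 96/73) = √(-19687/73) = I*√1437151/73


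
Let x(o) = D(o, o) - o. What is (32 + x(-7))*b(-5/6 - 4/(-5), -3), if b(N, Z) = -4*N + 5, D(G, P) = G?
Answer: 2464/15 ≈ 164.27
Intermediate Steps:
x(o) = 0 (x(o) = o - o = 0)
b(N, Z) = 5 - 4*N
(32 + x(-7))*b(-5/6 - 4/(-5), -3) = (32 + 0)*(5 - 4*(-5/6 - 4/(-5))) = 32*(5 - 4*(-5*⅙ - 4*(-⅕))) = 32*(5 - 4*(-⅚ + ⅘)) = 32*(5 - 4*(-1/30)) = 32*(5 + 2/15) = 32*(77/15) = 2464/15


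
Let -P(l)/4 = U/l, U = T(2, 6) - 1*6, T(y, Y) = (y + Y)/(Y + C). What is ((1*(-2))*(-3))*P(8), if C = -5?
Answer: -6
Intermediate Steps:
T(y, Y) = (Y + y)/(-5 + Y) (T(y, Y) = (y + Y)/(Y - 5) = (Y + y)/(-5 + Y))
U = 2 (U = (6 + 2)/(-5 + 6) - 1*6 = 8/1 - 6 = 1*8 - 6 = 8 - 6 = 2)
P(l) = -8/l
((1*(-2))*(-3))*P(8) = ((1*(-2))*(-3))*(-8/8) = (-2*(-3))*(-8*⅛) = 6*(-1) = -6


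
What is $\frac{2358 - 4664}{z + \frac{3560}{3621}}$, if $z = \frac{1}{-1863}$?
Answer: $- \frac{5185366146}{2209553} \approx -2346.8$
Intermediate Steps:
$z = - \frac{1}{1863} \approx -0.00053677$
$\frac{2358 - 4664}{z + \frac{3560}{3621}} = \frac{2358 - 4664}{- \frac{1}{1863} + \frac{3560}{3621}} = - \frac{2306}{- \frac{1}{1863} + 3560 \cdot \frac{1}{3621}} = - \frac{2306}{- \frac{1}{1863} + \frac{3560}{3621}} = - \frac{2306}{\frac{2209553}{2248641}} = \left(-2306\right) \frac{2248641}{2209553} = - \frac{5185366146}{2209553}$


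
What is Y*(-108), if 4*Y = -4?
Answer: 108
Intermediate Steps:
Y = -1 (Y = (¼)*(-4) = -1)
Y*(-108) = -1*(-108) = 108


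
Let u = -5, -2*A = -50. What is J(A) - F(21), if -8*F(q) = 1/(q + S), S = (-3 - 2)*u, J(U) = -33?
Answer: -12143/368 ≈ -32.997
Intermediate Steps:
A = 25 (A = -½*(-50) = 25)
S = 25 (S = (-3 - 2)*(-5) = -5*(-5) = 25)
F(q) = -1/(8*(25 + q)) (F(q) = -1/(8*(q + 25)) = -1/(8*(25 + q)))
J(A) - F(21) = -33 - (-1)/(200 + 8*21) = -33 - (-1)/(200 + 168) = -33 - (-1)/368 = -33 - 1*(-1/368) = -33 + 1/368 = -12143/368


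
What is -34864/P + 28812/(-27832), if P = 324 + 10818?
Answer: -3294281/791082 ≈ -4.1643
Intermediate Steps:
P = 11142
-34864/P + 28812/(-27832) = -34864/11142 + 28812/(-27832) = -34864*1/11142 + 28812*(-1/27832) = -17432/5571 - 147/142 = -3294281/791082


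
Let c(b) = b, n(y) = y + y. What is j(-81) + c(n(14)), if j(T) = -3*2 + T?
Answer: -59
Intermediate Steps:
n(y) = 2*y
j(T) = -6 + T
j(-81) + c(n(14)) = (-6 - 81) + 2*14 = -87 + 28 = -59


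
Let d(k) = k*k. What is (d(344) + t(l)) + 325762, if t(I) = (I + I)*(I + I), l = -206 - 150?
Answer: 951042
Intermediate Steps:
d(k) = k²
l = -356
t(I) = 4*I² (t(I) = (2*I)*(2*I) = 4*I²)
(d(344) + t(l)) + 325762 = (344² + 4*(-356)²) + 325762 = (118336 + 4*126736) + 325762 = (118336 + 506944) + 325762 = 625280 + 325762 = 951042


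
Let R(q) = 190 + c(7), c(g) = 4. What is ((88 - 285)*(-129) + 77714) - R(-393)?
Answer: 102933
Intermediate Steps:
R(q) = 194 (R(q) = 190 + 4 = 194)
((88 - 285)*(-129) + 77714) - R(-393) = ((88 - 285)*(-129) + 77714) - 1*194 = (-197*(-129) + 77714) - 194 = (25413 + 77714) - 194 = 103127 - 194 = 102933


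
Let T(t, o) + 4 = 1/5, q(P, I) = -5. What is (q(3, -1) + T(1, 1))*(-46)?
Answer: 2024/5 ≈ 404.80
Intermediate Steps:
T(t, o) = -19/5 (T(t, o) = -4 + 1/5 = -19/5)
(q(3, -1) + T(1, 1))*(-46) = (-5 - 19/5)*(-46) = -44/5*(-46) = 2024/5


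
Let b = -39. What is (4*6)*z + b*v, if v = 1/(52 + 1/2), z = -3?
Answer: -2546/35 ≈ -72.743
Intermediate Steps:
v = 2/105 (v = 1/(52 + ½) = 1/(105/2) = 2/105 ≈ 0.019048)
(4*6)*z + b*v = (4*6)*(-3) - 39*2/105 = 24*(-3) - 26/35 = -72 - 26/35 = -2546/35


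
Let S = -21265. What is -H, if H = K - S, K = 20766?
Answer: -42031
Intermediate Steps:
H = 42031 (H = 20766 - 1*(-21265) = 20766 + 21265 = 42031)
-H = -1*42031 = -42031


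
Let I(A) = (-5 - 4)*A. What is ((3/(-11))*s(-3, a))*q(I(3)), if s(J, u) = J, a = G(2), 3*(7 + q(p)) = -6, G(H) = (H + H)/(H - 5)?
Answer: -81/11 ≈ -7.3636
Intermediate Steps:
I(A) = -9*A
G(H) = 2*H/(-5 + H) (G(H) = (2*H)/(-5 + H) = 2*H/(-5 + H))
q(p) = -9 (q(p) = -7 + (⅓)*(-6) = -7 - 2 = -9)
a = -4/3 (a = 2*2/(-5 + 2) = 2*2/(-3) = 2*2*(-⅓) = -4/3 ≈ -1.3333)
((3/(-11))*s(-3, a))*q(I(3)) = ((3/(-11))*(-3))*(-9) = ((3*(-1/11))*(-3))*(-9) = -3/11*(-3)*(-9) = (9/11)*(-9) = -81/11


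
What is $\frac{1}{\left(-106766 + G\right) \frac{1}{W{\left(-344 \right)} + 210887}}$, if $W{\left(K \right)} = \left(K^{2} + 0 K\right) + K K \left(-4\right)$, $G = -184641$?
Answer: $\frac{144121}{291407} \approx 0.49457$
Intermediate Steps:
$W{\left(K \right)} = - 3 K^{2}$ ($W{\left(K \right)} = \left(K^{2} + 0\right) + K^{2} \left(-4\right) = K^{2} - 4 K^{2} = - 3 K^{2}$)
$\frac{1}{\left(-106766 + G\right) \frac{1}{W{\left(-344 \right)} + 210887}} = \frac{1}{\left(-106766 - 184641\right) \frac{1}{- 3 \left(-344\right)^{2} + 210887}} = \frac{1}{\left(-291407\right) \frac{1}{\left(-3\right) 118336 + 210887}} = \frac{1}{\left(-291407\right) \frac{1}{-355008 + 210887}} = \frac{1}{\left(-291407\right) \frac{1}{-144121}} = \frac{1}{\left(-291407\right) \left(- \frac{1}{144121}\right)} = \frac{1}{\frac{291407}{144121}} = \frac{144121}{291407}$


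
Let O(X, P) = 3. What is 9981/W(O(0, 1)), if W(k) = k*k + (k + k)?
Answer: 3327/5 ≈ 665.40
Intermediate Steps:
W(k) = k² + 2*k
9981/W(O(0, 1)) = 9981/((3*(2 + 3))) = 9981/((3*5)) = 9981/15 = 9981*(1/15) = 3327/5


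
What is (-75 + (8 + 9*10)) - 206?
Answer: -183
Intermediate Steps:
(-75 + (8 + 9*10)) - 206 = (-75 + (8 + 90)) - 206 = (-75 + 98) - 206 = 23 - 206 = -183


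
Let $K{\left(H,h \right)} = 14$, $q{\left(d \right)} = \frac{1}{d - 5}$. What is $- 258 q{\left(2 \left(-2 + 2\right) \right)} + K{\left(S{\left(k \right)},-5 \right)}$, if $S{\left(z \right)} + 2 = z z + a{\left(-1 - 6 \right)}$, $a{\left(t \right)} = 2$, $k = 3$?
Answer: $\frac{328}{5} \approx 65.6$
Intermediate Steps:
$q{\left(d \right)} = \frac{1}{-5 + d}$
$S{\left(z \right)} = z^{2}$ ($S{\left(z \right)} = -2 + \left(z z + 2\right) = -2 + \left(z^{2} + 2\right) = -2 + \left(2 + z^{2}\right) = z^{2}$)
$- 258 q{\left(2 \left(-2 + 2\right) \right)} + K{\left(S{\left(k \right)},-5 \right)} = - \frac{258}{-5 + 2 \left(-2 + 2\right)} + 14 = - \frac{258}{-5 + 2 \cdot 0} + 14 = - \frac{258}{-5 + 0} + 14 = - \frac{258}{-5} + 14 = \left(-258\right) \left(- \frac{1}{5}\right) + 14 = \frac{258}{5} + 14 = \frac{328}{5}$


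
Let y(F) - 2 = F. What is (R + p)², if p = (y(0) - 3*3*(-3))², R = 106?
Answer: 896809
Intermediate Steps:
y(F) = 2 + F
p = 841 (p = ((2 + 0) - 3*3*(-3))² = (2 - 9*(-3))² = (2 + 27)² = 29² = 841)
(R + p)² = (106 + 841)² = 947² = 896809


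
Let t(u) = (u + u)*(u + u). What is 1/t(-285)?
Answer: 1/324900 ≈ 3.0779e-6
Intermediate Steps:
t(u) = 4*u**2 (t(u) = (2*u)*(2*u) = 4*u**2)
1/t(-285) = 1/(4*(-285)**2) = 1/(4*81225) = 1/324900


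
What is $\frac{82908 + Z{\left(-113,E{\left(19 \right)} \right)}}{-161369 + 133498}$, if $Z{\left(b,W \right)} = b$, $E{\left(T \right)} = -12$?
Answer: $- \frac{82795}{27871} \approx -2.9706$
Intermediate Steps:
$\frac{82908 + Z{\left(-113,E{\left(19 \right)} \right)}}{-161369 + 133498} = \frac{82908 - 113}{-161369 + 133498} = \frac{82795}{-27871} = 82795 \left(- \frac{1}{27871}\right) = - \frac{82795}{27871}$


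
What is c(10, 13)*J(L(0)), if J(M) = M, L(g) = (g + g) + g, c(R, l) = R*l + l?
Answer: 0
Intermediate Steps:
c(R, l) = l + R*l
L(g) = 3*g (L(g) = 2*g + g = 3*g)
c(10, 13)*J(L(0)) = (13*(1 + 10))*(3*0) = (13*11)*0 = 143*0 = 0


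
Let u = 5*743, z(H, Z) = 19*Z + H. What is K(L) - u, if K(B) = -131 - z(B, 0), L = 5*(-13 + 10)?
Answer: -3831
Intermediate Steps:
z(H, Z) = H + 19*Z
L = -15 (L = 5*(-3) = -15)
K(B) = -131 - B (K(B) = -131 - (B + 19*0) = -131 - (B + 0) = -131 - B)
u = 3715
K(L) - u = (-131 - 1*(-15)) - 1*3715 = (-131 + 15) - 3715 = -116 - 3715 = -3831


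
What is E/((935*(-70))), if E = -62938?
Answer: 31469/32725 ≈ 0.96162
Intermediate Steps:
E/((935*(-70))) = -62938/(935*(-70)) = -62938/(-65450) = -62938*(-1/65450) = 31469/32725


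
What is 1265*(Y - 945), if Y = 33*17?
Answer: -485760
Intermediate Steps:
Y = 561
1265*(Y - 945) = 1265*(561 - 945) = 1265*(-384) = -485760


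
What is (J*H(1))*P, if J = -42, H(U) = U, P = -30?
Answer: 1260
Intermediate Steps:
(J*H(1))*P = -42*1*(-30) = -42*(-30) = 1260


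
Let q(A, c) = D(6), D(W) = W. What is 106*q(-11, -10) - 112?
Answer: 524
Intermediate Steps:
q(A, c) = 6
106*q(-11, -10) - 112 = 106*6 - 112 = 636 - 112 = 524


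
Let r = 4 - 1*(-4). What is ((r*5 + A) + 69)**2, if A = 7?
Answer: 13456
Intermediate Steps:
r = 8 (r = 4 + 4 = 8)
((r*5 + A) + 69)**2 = ((8*5 + 7) + 69)**2 = ((40 + 7) + 69)**2 = (47 + 69)**2 = 116**2 = 13456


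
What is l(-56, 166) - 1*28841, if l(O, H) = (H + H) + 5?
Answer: -28504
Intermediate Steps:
l(O, H) = 5 + 2*H (l(O, H) = 2*H + 5 = 5 + 2*H)
l(-56, 166) - 1*28841 = (5 + 2*166) - 1*28841 = (5 + 332) - 28841 = 337 - 28841 = -28504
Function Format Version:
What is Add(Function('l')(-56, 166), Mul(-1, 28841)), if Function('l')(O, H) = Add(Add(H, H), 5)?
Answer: -28504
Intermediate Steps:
Function('l')(O, H) = Add(5, Mul(2, H)) (Function('l')(O, H) = Add(Mul(2, H), 5) = Add(5, Mul(2, H)))
Add(Function('l')(-56, 166), Mul(-1, 28841)) = Add(Add(5, Mul(2, 166)), Mul(-1, 28841)) = Add(Add(5, 332), -28841) = Add(337, -28841) = -28504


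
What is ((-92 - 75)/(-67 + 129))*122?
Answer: -10187/31 ≈ -328.61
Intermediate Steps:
((-92 - 75)/(-67 + 129))*122 = -167/62*122 = -10187/31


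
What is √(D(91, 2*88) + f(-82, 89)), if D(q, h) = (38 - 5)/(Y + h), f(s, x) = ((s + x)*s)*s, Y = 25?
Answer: √211288989/67 ≈ 216.95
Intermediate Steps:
f(s, x) = s²*(s + x) (f(s, x) = (s*(s + x))*s = s²*(s + x))
D(q, h) = 33/(25 + h) (D(q, h) = (38 - 5)/(25 + h) = 33/(25 + h))
√(D(91, 2*88) + f(-82, 89)) = √(33/(25 + 2*88) + (-82)²*(-82 + 89)) = √(33/(25 + 176) + 6724*7) = √(33/201 + 47068) = √(33*(1/201) + 47068) = √(11/67 + 47068) = √(3153567/67) = √211288989/67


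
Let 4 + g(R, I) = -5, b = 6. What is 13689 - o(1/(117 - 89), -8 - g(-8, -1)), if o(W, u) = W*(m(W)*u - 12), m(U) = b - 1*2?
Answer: 95825/7 ≈ 13689.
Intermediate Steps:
g(R, I) = -9 (g(R, I) = -4 - 5 = -9)
m(U) = 4 (m(U) = 6 - 1*2 = 6 - 2 = 4)
o(W, u) = W*(-12 + 4*u) (o(W, u) = W*(4*u - 12) = W*(-12 + 4*u))
13689 - o(1/(117 - 89), -8 - g(-8, -1)) = 13689 - 4*(-3 + (-8 - 1*(-9)))/(117 - 89) = 13689 - 4*(-3 + (-8 + 9))/28 = 13689 - 4*(-3 + 1)/28 = 13689 - 4*(-2)/28 = 13689 - 1*(-2/7) = 13689 + 2/7 = 95825/7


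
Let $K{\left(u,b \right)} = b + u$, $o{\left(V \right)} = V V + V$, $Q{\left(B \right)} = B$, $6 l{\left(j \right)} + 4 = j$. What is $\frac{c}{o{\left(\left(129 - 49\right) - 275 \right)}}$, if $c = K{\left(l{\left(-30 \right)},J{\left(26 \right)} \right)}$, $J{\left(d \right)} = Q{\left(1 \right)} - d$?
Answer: $- \frac{46}{56745} \approx -0.00081064$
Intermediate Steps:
$l{\left(j \right)} = - \frac{2}{3} + \frac{j}{6}$
$J{\left(d \right)} = 1 - d$
$o{\left(V \right)} = V + V^{2}$ ($o{\left(V \right)} = V^{2} + V = V + V^{2}$)
$c = - \frac{92}{3}$ ($c = \left(1 - 26\right) + \left(- \frac{2}{3} + \frac{1}{6} \left(-30\right)\right) = \left(1 - 26\right) - \frac{17}{3} = -25 - \frac{17}{3} = - \frac{92}{3} \approx -30.667$)
$\frac{c}{o{\left(\left(129 - 49\right) - 275 \right)}} = - \frac{92}{3 \left(\left(129 - 49\right) - 275\right) \left(1 + \left(\left(129 - 49\right) - 275\right)\right)} = - \frac{92}{3 \left(80 - 275\right) \left(1 + \left(80 - 275\right)\right)} = - \frac{92}{3 \left(- 195 \left(1 - 195\right)\right)} = - \frac{92}{3 \left(\left(-195\right) \left(-194\right)\right)} = - \frac{92}{3 \cdot 37830} = \left(- \frac{92}{3}\right) \frac{1}{37830} = - \frac{46}{56745}$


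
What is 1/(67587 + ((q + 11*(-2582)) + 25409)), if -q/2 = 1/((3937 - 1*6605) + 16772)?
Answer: 7052/455516887 ≈ 1.5481e-5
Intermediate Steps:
q = -1/7052 (q = -2/((3937 - 1*6605) + 16772) = -2/((3937 - 6605) + 16772) = -2/(-2668 + 16772) = -2/14104 = -2*1/14104 = -1/7052 ≈ -0.00014180)
1/(67587 + ((q + 11*(-2582)) + 25409)) = 1/(67587 + ((-1/7052 + 11*(-2582)) + 25409)) = 1/(67587 + ((-1/7052 - 28402) + 25409)) = 1/(67587 + (-200290905/7052 + 25409)) = 1/(67587 - 21106637/7052) = 1/(455516887/7052) = 7052/455516887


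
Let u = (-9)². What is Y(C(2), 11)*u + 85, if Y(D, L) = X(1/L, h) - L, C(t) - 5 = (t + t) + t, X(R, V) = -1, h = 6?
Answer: -887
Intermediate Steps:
C(t) = 5 + 3*t (C(t) = 5 + ((t + t) + t) = 5 + (2*t + t) = 5 + 3*t)
Y(D, L) = -1 - L
u = 81
Y(C(2), 11)*u + 85 = (-1 - 1*11)*81 + 85 = (-1 - 11)*81 + 85 = -12*81 + 85 = -972 + 85 = -887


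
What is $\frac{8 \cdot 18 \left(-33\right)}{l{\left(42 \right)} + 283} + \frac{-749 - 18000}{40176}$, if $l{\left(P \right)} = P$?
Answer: $- \frac{197009777}{13057200} \approx -15.088$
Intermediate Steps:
$\frac{8 \cdot 18 \left(-33\right)}{l{\left(42 \right)} + 283} + \frac{-749 - 18000}{40176} = \frac{8 \cdot 18 \left(-33\right)}{42 + 283} + \frac{-749 - 18000}{40176} = \frac{144 \left(-33\right)}{325} + \left(-749 - 18000\right) \frac{1}{40176} = \left(-4752\right) \frac{1}{325} - \frac{18749}{40176} = - \frac{4752}{325} - \frac{18749}{40176} = - \frac{197009777}{13057200}$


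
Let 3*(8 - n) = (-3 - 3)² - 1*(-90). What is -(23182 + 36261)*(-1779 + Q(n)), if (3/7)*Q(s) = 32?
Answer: 303932059/3 ≈ 1.0131e+8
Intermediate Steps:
n = -34 (n = 8 - ((-3 - 3)² - 1*(-90))/3 = 8 - ((-6)² + 90)/3 = 8 - (36 + 90)/3 = 8 - ⅓*126 = 8 - 42 = -34)
Q(s) = 224/3 (Q(s) = (7/3)*32 = 224/3)
-(23182 + 36261)*(-1779 + Q(n)) = -(23182 + 36261)*(-1779 + 224/3) = -59443*(-5113)/3 = -1*(-303932059/3) = 303932059/3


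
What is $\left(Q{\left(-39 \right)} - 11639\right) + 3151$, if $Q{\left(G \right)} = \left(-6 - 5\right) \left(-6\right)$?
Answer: $-8422$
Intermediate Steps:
$Q{\left(G \right)} = 66$ ($Q{\left(G \right)} = \left(-11\right) \left(-6\right) = 66$)
$\left(Q{\left(-39 \right)} - 11639\right) + 3151 = \left(66 - 11639\right) + 3151 = -11573 + 3151 = -8422$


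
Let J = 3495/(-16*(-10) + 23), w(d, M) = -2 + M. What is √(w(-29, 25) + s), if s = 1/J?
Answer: 6*√869090/1165 ≈ 4.8013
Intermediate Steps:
J = 1165/61 (J = 3495/(160 + 23) = 3495/183 = 3495*(1/183) = 1165/61 ≈ 19.098)
s = 61/1165 (s = 1/(1165/61) = 61/1165 ≈ 0.052361)
√(w(-29, 25) + s) = √((-2 + 25) + 61/1165) = √(23 + 61/1165) = √(26856/1165) = 6*√869090/1165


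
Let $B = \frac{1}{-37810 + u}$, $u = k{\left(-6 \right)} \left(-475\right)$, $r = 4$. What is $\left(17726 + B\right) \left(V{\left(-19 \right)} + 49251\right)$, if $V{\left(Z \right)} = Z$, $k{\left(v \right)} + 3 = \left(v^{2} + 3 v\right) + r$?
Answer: $\frac{2404251117264}{2755} \approx 8.7269 \cdot 10^{8}$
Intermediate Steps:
$k{\left(v \right)} = 1 + v^{2} + 3 v$ ($k{\left(v \right)} = -3 + \left(\left(v^{2} + 3 v\right) + 4\right) = -3 + \left(4 + v^{2} + 3 v\right) = 1 + v^{2} + 3 v$)
$u = -9025$ ($u = \left(1 + \left(-6\right)^{2} + 3 \left(-6\right)\right) \left(-475\right) = \left(1 + 36 - 18\right) \left(-475\right) = 19 \left(-475\right) = -9025$)
$B = - \frac{1}{46835}$ ($B = \frac{1}{-37810 - 9025} = \frac{1}{-46835} = - \frac{1}{46835} \approx -2.1352 \cdot 10^{-5}$)
$\left(17726 + B\right) \left(V{\left(-19 \right)} + 49251\right) = \left(17726 - \frac{1}{46835}\right) \left(-19 + 49251\right) = \frac{830197209}{46835} \cdot 49232 = \frac{2404251117264}{2755}$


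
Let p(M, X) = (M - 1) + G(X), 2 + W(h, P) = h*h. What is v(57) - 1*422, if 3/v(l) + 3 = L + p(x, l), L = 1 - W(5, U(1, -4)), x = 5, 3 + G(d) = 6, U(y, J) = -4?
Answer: -2533/6 ≈ -422.17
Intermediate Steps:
W(h, P) = -2 + h**2 (W(h, P) = -2 + h*h = -2 + h**2)
G(d) = 3 (G(d) = -3 + 6 = 3)
p(M, X) = 2 + M (p(M, X) = (M - 1) + 3 = (-1 + M) + 3 = 2 + M)
L = -22 (L = 1 - (-2 + 5**2) = 1 - (-2 + 25) = 1 - 1*23 = 1 - 23 = -22)
v(l) = -1/6 (v(l) = 3/(-3 + (-22 + (2 + 5))) = 3/(-3 + (-22 + 7)) = 3/(-3 - 15) = 3/(-18) = 3*(-1/18) = -1/6)
v(57) - 1*422 = -1/6 - 1*422 = -1/6 - 422 = -2533/6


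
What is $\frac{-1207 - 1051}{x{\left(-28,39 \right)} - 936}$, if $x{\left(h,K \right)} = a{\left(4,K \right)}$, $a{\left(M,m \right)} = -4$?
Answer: $\frac{1129}{470} \approx 2.4021$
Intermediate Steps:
$x{\left(h,K \right)} = -4$
$\frac{-1207 - 1051}{x{\left(-28,39 \right)} - 936} = \frac{-1207 - 1051}{-4 - 936} = - \frac{2258}{-940} = \left(-2258\right) \left(- \frac{1}{940}\right) = \frac{1129}{470}$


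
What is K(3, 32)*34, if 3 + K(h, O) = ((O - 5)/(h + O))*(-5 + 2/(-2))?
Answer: -9078/35 ≈ -259.37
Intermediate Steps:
K(h, O) = -3 - 6*(-5 + O)/(O + h) (K(h, O) = -3 + ((O - 5)/(h + O))*(-5 + 2/(-2)) = -3 + ((-5 + O)/(O + h))*(-5 + 2*(-1/2)) = -3 + ((-5 + O)/(O + h))*(-5 - 1) = -3 + ((-5 + O)/(O + h))*(-6) = -3 - 6*(-5 + O)/(O + h))
K(3, 32)*34 = (3*(10 - 1*3 - 3*32)/(32 + 3))*34 = (3*(10 - 3 - 96)/35)*34 = (3*(1/35)*(-89))*34 = -267/35*34 = -9078/35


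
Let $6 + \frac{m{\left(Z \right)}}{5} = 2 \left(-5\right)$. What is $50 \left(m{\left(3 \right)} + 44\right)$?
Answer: $-1800$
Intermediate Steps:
$m{\left(Z \right)} = -80$ ($m{\left(Z \right)} = -30 + 5 \cdot 2 \left(-5\right) = -30 + 5 \left(-10\right) = -30 - 50 = -80$)
$50 \left(m{\left(3 \right)} + 44\right) = 50 \left(-80 + 44\right) = 50 \left(-36\right) = -1800$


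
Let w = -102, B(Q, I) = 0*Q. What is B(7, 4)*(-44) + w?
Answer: -102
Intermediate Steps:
B(Q, I) = 0
B(7, 4)*(-44) + w = 0*(-44) - 102 = 0 - 102 = -102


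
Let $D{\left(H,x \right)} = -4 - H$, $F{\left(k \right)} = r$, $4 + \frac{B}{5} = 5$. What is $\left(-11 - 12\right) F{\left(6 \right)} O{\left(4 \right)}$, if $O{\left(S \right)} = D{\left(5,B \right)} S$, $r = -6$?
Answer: $-4968$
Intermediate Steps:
$B = 5$ ($B = -20 + 5 \cdot 5 = -20 + 25 = 5$)
$F{\left(k \right)} = -6$
$O{\left(S \right)} = - 9 S$ ($O{\left(S \right)} = \left(-4 - 5\right) S = - 9 S$)
$\left(-11 - 12\right) F{\left(6 \right)} O{\left(4 \right)} = \left(-11 - 12\right) \left(-6\right) \left(\left(-9\right) 4\right) = \left(-23\right) \left(-6\right) \left(-36\right) = 138 \left(-36\right) = -4968$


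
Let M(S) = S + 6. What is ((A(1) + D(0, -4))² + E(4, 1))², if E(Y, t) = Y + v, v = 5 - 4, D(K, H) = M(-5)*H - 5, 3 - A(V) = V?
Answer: 2916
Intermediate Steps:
A(V) = 3 - V
M(S) = 6 + S
D(K, H) = -5 + H (D(K, H) = (6 - 5)*H - 5 = 1*H - 5 = H - 5 = -5 + H)
v = 1
E(Y, t) = 1 + Y (E(Y, t) = Y + 1 = 1 + Y)
((A(1) + D(0, -4))² + E(4, 1))² = (((3 - 1*1) + (-5 - 4))² + (1 + 4))² = (((3 - 1) - 9)² + 5)² = ((2 - 9)² + 5)² = ((-7)² + 5)² = (49 + 5)² = 54² = 2916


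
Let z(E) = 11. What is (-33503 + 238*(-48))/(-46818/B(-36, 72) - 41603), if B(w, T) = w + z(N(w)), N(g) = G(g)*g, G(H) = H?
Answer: 1123175/993257 ≈ 1.1308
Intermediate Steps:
N(g) = g² (N(g) = g*g = g²)
B(w, T) = 11 + w (B(w, T) = w + 11 = 11 + w)
(-33503 + 238*(-48))/(-46818/B(-36, 72) - 41603) = (-33503 + 238*(-48))/(-46818/(11 - 36) - 41603) = (-33503 - 11424)/(-46818/(-25) - 41603) = -44927/(-46818*(-1/25) - 41603) = -44927/(46818/25 - 41603) = -44927/(-993257/25) = -44927*(-25/993257) = 1123175/993257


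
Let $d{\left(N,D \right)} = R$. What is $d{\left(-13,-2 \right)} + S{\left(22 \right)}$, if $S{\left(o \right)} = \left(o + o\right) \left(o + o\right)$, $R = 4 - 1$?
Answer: $1939$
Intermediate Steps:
$R = 3$ ($R = 4 - 1 = 3$)
$S{\left(o \right)} = 4 o^{2}$ ($S{\left(o \right)} = 2 o 2 o = 4 o^{2}$)
$d{\left(N,D \right)} = 3$
$d{\left(-13,-2 \right)} + S{\left(22 \right)} = 3 + 4 \cdot 22^{2} = 3 + 4 \cdot 484 = 3 + 1936 = 1939$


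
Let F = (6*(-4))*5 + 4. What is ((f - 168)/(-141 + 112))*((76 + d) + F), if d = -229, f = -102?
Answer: -72630/29 ≈ -2504.5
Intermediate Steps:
F = -116 (F = -24*5 + 4 = -120 + 4 = -116)
((f - 168)/(-141 + 112))*((76 + d) + F) = ((-102 - 168)/(-141 + 112))*((76 - 229) - 116) = (-270/(-29))*(-153 - 116) = -270*(-1/29)*(-269) = (270/29)*(-269) = -72630/29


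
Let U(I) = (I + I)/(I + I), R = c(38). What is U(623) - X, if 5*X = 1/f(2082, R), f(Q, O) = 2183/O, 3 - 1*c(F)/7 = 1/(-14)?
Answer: 21787/21830 ≈ 0.99803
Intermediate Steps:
c(F) = 43/2 (c(F) = 21 - 7/(-14) = 21 - 7*(-1/14) = 21 + 1/2 = 43/2)
R = 43/2 ≈ 21.500
U(I) = 1 (U(I) = (2*I)/((2*I)) = (2*I)*(1/(2*I)) = 1)
X = 43/21830 (X = 1/(5*((2183/(43/2)))) = 1/(5*((2183*(2/43)))) = 1/(5*(4366/43)) = (1/5)*(43/4366) = 43/21830 ≈ 0.0019698)
U(623) - X = 1 - 1*43/21830 = 1 - 43/21830 = 21787/21830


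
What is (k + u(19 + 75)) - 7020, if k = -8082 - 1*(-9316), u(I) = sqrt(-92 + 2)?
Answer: -5786 + 3*I*sqrt(10) ≈ -5786.0 + 9.4868*I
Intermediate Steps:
u(I) = 3*I*sqrt(10) (u(I) = sqrt(-90) = 3*I*sqrt(10))
k = 1234 (k = -8082 + 9316 = 1234)
(k + u(19 + 75)) - 7020 = (1234 + 3*I*sqrt(10)) - 7020 = -5786 + 3*I*sqrt(10)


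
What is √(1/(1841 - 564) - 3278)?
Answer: I*√5345528385/1277 ≈ 57.254*I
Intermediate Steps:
√(1/(1841 - 564) - 3278) = √(1/1277 - 3278) = √(-4186005/1277) = I*√5345528385/1277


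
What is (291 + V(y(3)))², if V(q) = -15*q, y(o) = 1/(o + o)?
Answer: 332929/4 ≈ 83232.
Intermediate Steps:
y(o) = 1/(2*o)
(291 + V(y(3)))² = (291 - 15/(2*3))² = (291 - 15*⅙)² = (291 - 5/2)² = (577/2)² = 332929/4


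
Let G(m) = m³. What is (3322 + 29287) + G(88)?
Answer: 714081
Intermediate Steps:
(3322 + 29287) + G(88) = (3322 + 29287) + 88³ = 32609 + 681472 = 714081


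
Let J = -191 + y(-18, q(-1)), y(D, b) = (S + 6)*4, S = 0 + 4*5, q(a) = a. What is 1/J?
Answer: -1/87 ≈ -0.011494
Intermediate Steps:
S = 20 (S = 0 + 20 = 20)
y(D, b) = 104 (y(D, b) = (20 + 6)*4 = 26*4 = 104)
J = -87 (J = -191 + 104 = -87)
1/J = 1/(-87) = -1/87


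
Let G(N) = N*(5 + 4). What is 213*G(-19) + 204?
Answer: -36219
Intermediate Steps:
G(N) = 9*N (G(N) = N*9 = 9*N)
213*G(-19) + 204 = 213*(9*(-19)) + 204 = 213*(-171) + 204 = -36423 + 204 = -36219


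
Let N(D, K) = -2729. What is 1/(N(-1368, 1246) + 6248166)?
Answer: 1/6245437 ≈ 1.6012e-7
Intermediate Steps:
1/(N(-1368, 1246) + 6248166) = 1/(-2729 + 6248166) = 1/6245437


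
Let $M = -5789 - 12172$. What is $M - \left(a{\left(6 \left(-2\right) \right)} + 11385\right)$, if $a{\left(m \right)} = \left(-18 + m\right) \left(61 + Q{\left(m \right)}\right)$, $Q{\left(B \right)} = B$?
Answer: $-27876$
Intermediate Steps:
$a{\left(m \right)} = \left(-18 + m\right) \left(61 + m\right)$
$M = -17961$ ($M = -5789 - 12172 = -17961$)
$M - \left(a{\left(6 \left(-2\right) \right)} + 11385\right) = -17961 - \left(\left(-1098 + \left(6 \left(-2\right)\right)^{2} + 43 \cdot 6 \left(-2\right)\right) + 11385\right) = -17961 - \left(\left(-1098 + \left(-12\right)^{2} + 43 \left(-12\right)\right) + 11385\right) = -17961 - \left(\left(-1098 + 144 - 516\right) + 11385\right) = -17961 - \left(-1470 + 11385\right) = -17961 - 9915 = -27876$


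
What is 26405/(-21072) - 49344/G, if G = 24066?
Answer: -93068861/28173264 ≈ -3.3034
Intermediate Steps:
26405/(-21072) - 49344/G = 26405/(-21072) - 49344/24066 = 26405*(-1/21072) - 49344*1/24066 = -26405/21072 - 8224/4011 = -93068861/28173264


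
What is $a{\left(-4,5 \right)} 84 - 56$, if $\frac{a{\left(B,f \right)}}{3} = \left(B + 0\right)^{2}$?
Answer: $3976$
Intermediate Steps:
$a{\left(B,f \right)} = 3 B^{2}$ ($a{\left(B,f \right)} = 3 \left(B + 0\right)^{2} = 3 B^{2}$)
$a{\left(-4,5 \right)} 84 - 56 = 3 \left(-4\right)^{2} \cdot 84 - 56 = 3 \cdot 16 \cdot 84 - 56 = 48 \cdot 84 - 56 = 4032 - 56 = 3976$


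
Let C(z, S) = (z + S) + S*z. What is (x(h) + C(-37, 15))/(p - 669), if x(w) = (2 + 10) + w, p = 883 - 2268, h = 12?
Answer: 7/26 ≈ 0.26923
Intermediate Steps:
C(z, S) = S + z + S*z (C(z, S) = (S + z) + S*z = S + z + S*z)
p = -1385
x(w) = 12 + w
(x(h) + C(-37, 15))/(p - 669) = ((12 + 12) + (15 - 37 + 15*(-37)))/(-1385 - 669) = (24 + (15 - 37 - 555))/(-2054) = (24 - 577)*(-1/2054) = -553*(-1/2054) = 7/26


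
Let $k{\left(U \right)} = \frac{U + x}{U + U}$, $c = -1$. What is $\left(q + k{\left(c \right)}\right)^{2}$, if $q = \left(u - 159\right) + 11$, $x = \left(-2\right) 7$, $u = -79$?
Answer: $\frac{192721}{4} \approx 48180.0$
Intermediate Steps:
$x = -14$
$q = -227$ ($q = \left(-79 - 159\right) + 11 = -238 + 11 = -227$)
$k{\left(U \right)} = \frac{-14 + U}{2 U}$ ($k{\left(U \right)} = \frac{U - 14}{U + U} = \frac{-14 + U}{2 U}$)
$\left(q + k{\left(c \right)}\right)^{2} = \left(-227 + \frac{-14 - 1}{2 \left(-1\right)}\right)^{2} = \left(-227 + \frac{1}{2} \left(-1\right) \left(-15\right)\right)^{2} = \left(-227 + \frac{15}{2}\right)^{2} = \left(- \frac{439}{2}\right)^{2} = \frac{192721}{4}$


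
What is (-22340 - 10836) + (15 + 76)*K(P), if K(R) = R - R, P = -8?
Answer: -33176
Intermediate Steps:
K(R) = 0
(-22340 - 10836) + (15 + 76)*K(P) = (-22340 - 10836) + (15 + 76)*0 = -33176 + 91*0 = -33176 + 0 = -33176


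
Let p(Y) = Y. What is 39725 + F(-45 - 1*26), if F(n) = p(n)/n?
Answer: 39726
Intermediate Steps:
F(n) = 1 (F(n) = n/n = 1)
39725 + F(-45 - 1*26) = 39725 + 1 = 39726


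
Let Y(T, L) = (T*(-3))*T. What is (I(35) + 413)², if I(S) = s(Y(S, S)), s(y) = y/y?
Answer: 171396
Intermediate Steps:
Y(T, L) = -3*T² (Y(T, L) = (-3*T)*T = -3*T²)
s(y) = 1
I(S) = 1
(I(35) + 413)² = (1 + 413)² = 414² = 171396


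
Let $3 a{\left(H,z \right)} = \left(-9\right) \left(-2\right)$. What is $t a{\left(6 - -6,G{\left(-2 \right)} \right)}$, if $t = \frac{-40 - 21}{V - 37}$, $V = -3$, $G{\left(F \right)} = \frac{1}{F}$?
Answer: $\frac{183}{20} \approx 9.15$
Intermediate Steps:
$t = \frac{61}{40}$ ($t = \frac{-40 - 21}{-3 - 37} = - \frac{61}{-40} = \left(-61\right) \left(- \frac{1}{40}\right) = \frac{61}{40} \approx 1.525$)
$a{\left(H,z \right)} = 6$ ($a{\left(H,z \right)} = \frac{\left(-9\right) \left(-2\right)}{3} = \frac{1}{3} \cdot 18 = 6$)
$t a{\left(6 - -6,G{\left(-2 \right)} \right)} = \frac{61}{40} \cdot 6 = \frac{183}{20}$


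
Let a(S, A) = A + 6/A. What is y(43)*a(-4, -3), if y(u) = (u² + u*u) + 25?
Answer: -18615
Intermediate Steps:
y(u) = 25 + 2*u² (y(u) = (u² + u²) + 25 = 2*u² + 25 = 25 + 2*u²)
y(43)*a(-4, -3) = (25 + 2*43²)*(-3 + 6/(-3)) = (25 + 2*1849)*(-3 + 6*(-⅓)) = (25 + 3698)*(-3 - 2) = 3723*(-5) = -18615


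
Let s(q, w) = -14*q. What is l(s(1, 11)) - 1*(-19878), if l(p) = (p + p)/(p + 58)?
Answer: 218651/11 ≈ 19877.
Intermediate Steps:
l(p) = 2*p/(58 + p) (l(p) = (2*p)/(58 + p) = 2*p/(58 + p))
l(s(1, 11)) - 1*(-19878) = 2*(-14*1)/(58 - 14*1) - 1*(-19878) = 2*(-14)/(58 - 14) + 19878 = 2*(-14)/44 + 19878 = 2*(-14)*(1/44) + 19878 = -7/11 + 19878 = 218651/11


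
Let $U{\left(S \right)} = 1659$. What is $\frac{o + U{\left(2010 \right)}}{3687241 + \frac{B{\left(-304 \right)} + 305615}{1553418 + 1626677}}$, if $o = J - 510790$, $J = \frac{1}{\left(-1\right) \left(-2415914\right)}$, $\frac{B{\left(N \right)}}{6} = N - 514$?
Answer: $- \frac{3911569991718459635}{28328468739323132228} \approx -0.13808$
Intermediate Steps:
$B{\left(N \right)} = -3084 + 6 N$ ($B{\left(N \right)} = 6 \left(N - 514\right) = 6 \left(-514 + N\right) = -3084 + 6 N$)
$J = \frac{1}{2415914} \approx 4.1392 \cdot 10^{-7}$
$o = - \frac{1234024712059}{2415914}$ ($o = \frac{1}{2415914} - 510790 = - \frac{1234024712059}{2415914} \approx -5.1079 \cdot 10^{5}$)
$\frac{o + U{\left(2010 \right)}}{3687241 + \frac{B{\left(-304 \right)} + 305615}{1553418 + 1626677}} = \frac{- \frac{1234024712059}{2415914} + 1659}{3687241 + \frac{\left(-3084 + 6 \left(-304\right)\right) + 305615}{1553418 + 1626677}} = - \frac{1230016710733}{2415914 \left(3687241 + \frac{\left(-3084 - 1824\right) + 305615}{3180095}\right)} = - \frac{1230016710733}{2415914 \left(3687241 + \left(-4908 + 305615\right) \frac{1}{3180095}\right)} = - \frac{1230016710733}{2415914 \left(3687241 + 300707 \cdot \frac{1}{3180095}\right)} = - \frac{1230016710733}{2415914 \left(3687241 + \frac{300707}{3180095}\right)} = - \frac{1230016710733}{2415914 \cdot \frac{11725776968602}{3180095}} = \left(- \frac{1230016710733}{2415914}\right) \frac{3180095}{11725776968602} = - \frac{3911569991718459635}{28328468739323132228}$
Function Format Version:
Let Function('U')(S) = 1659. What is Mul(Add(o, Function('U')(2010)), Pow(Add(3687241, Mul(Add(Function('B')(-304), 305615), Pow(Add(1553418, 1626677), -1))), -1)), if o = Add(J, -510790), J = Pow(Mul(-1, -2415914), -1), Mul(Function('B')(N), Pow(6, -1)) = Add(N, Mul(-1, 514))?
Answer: Rational(-3911569991718459635, 28328468739323132228) ≈ -0.13808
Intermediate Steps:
Function('B')(N) = Add(-3084, Mul(6, N)) (Function('B')(N) = Mul(6, Add(N, Mul(-1, 514))) = Mul(6, Add(N, -514)) = Mul(6, Add(-514, N)) = Add(-3084, Mul(6, N)))
J = Rational(1, 2415914) (J = Pow(2415914, -1) = Rational(1, 2415914) ≈ 4.1392e-7)
o = Rational(-1234024712059, 2415914) (o = Add(Rational(1, 2415914), -510790) = Rational(-1234024712059, 2415914) ≈ -5.1079e+5)
Mul(Add(o, Function('U')(2010)), Pow(Add(3687241, Mul(Add(Function('B')(-304), 305615), Pow(Add(1553418, 1626677), -1))), -1)) = Mul(Add(Rational(-1234024712059, 2415914), 1659), Pow(Add(3687241, Mul(Add(Add(-3084, Mul(6, -304)), 305615), Pow(Add(1553418, 1626677), -1))), -1)) = Mul(Rational(-1230016710733, 2415914), Pow(Add(3687241, Mul(Add(Add(-3084, -1824), 305615), Pow(3180095, -1))), -1)) = Mul(Rational(-1230016710733, 2415914), Pow(Add(3687241, Mul(Add(-4908, 305615), Rational(1, 3180095))), -1)) = Mul(Rational(-1230016710733, 2415914), Pow(Add(3687241, Mul(300707, Rational(1, 3180095))), -1)) = Mul(Rational(-1230016710733, 2415914), Pow(Add(3687241, Rational(300707, 3180095)), -1)) = Mul(Rational(-1230016710733, 2415914), Pow(Rational(11725776968602, 3180095), -1)) = Mul(Rational(-1230016710733, 2415914), Rational(3180095, 11725776968602)) = Rational(-3911569991718459635, 28328468739323132228)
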